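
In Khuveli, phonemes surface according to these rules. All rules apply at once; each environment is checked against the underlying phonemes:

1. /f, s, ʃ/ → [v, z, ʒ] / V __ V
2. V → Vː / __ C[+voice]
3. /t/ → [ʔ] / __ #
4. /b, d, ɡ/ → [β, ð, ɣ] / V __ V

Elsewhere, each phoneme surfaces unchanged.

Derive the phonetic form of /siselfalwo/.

[sizeːlfaːlwo]

/s/ (word-initial) fails the environment for rule 1, so it stays [s].
/i/ (between /s/ and /s/): rule 2 targets it, but not before a voiced consonant → unchanged [i].
/s/ (between /i/ and /e/): between two vowels, so rule 1 applies → [z].
/e/ (between /s/ and /l/) occurs before a voiced consonant → [eː] by rule 2.
/l/ (between /e/ and /f/) is unaffected → [l].
/f/ (between /l/ and /a/): rule 1 targets it, but not between two vowels → unchanged [f].
/a/ (between /f/ and /l/) occurs before a voiced consonant → [aː] by rule 2.
/l/ stays [l].
/w/ (between /l/ and /o/) is unaffected → [w].
/o/ (word-final): rule 2 targets it, but not before a voiced consonant → unchanged [o].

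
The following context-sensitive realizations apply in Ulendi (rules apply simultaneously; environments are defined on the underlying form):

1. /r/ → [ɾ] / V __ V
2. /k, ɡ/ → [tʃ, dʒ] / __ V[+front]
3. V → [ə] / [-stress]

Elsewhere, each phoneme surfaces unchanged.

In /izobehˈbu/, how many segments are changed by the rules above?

Segments that undergo a rule: /i/ → [ə] (rule 3); /o/ → [ə] (rule 3); /e/ → [ə] (rule 3).
All other segments surface unchanged.

3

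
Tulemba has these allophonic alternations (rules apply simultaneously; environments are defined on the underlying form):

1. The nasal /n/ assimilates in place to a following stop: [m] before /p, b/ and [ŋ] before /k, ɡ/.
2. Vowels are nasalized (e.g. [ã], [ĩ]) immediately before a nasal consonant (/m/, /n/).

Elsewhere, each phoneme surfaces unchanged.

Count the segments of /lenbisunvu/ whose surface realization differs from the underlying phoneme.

Segments that undergo a rule: /e/ → [ẽ] (rule 2); /n/ → [m] (rule 1); /u/ → [ũ] (rule 2).
All other segments surface unchanged.

3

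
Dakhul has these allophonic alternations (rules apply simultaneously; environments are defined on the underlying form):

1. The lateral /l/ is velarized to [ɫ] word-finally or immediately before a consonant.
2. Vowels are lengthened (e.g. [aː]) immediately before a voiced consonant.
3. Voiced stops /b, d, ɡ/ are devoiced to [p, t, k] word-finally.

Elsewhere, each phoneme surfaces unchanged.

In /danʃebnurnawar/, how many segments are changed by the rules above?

5

Segments that undergo a rule: /a/ → [aː] (rule 2); /e/ → [eː] (rule 2); /u/ → [uː] (rule 2); /a/ → [aː] (rule 2); /a/ → [aː] (rule 2).
All other segments surface unchanged.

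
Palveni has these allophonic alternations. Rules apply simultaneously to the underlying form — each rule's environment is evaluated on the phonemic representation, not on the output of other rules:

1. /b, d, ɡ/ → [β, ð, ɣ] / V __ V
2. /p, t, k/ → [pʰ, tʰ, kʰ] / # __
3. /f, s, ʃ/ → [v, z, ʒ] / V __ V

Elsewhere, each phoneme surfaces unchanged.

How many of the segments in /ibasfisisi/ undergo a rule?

Segments that undergo a rule: /b/ → [β] (rule 1); /s/ → [z] (rule 3); /s/ → [z] (rule 3).
All other segments surface unchanged.

3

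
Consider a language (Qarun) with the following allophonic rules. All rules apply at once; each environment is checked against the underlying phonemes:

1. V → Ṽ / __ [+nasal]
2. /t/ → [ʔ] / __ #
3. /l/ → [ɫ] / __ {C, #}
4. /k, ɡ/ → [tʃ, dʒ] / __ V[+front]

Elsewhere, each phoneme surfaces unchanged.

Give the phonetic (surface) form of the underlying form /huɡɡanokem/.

/h/ (word-initial): no rule targets it → [h].
/u/ — between /h/ and /ɡ/; rule 1 does not apply here → [u].
/ɡ/ — between /u/ and /ɡ/; rule 4 does not apply here → [ɡ].
/ɡ/ (between /ɡ/ and /a/): rule 4 targets it, but not before a front vowel → unchanged [ɡ].
/a/ (between /ɡ/ and /n/): before a nasal consonant, so rule 1 applies → [ã].
/n/ (between /a/ and /o/): no rule targets it → [n].
/o/ (between /n/ and /k/): rule 1 targets it, but not before a nasal consonant → unchanged [o].
/k/ — between /o/ and /e/, before a front vowel — surfaces as [tʃ] (rule 4).
/e/ meets the environment for rule 1 (before a nasal consonant) → [ẽ].
/m/ stays [m].

[huɡɡãnotʃẽm]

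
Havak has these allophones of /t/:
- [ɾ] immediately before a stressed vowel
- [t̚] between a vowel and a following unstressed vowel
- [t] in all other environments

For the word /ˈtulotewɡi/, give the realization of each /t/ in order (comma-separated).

Occurrence 1 (position 1): immediately before a stressed vowel → [ɾ].
Occurrence 2 (position 5): between a vowel and a following unstressed vowel → [t̚].

[ɾ], [t̚]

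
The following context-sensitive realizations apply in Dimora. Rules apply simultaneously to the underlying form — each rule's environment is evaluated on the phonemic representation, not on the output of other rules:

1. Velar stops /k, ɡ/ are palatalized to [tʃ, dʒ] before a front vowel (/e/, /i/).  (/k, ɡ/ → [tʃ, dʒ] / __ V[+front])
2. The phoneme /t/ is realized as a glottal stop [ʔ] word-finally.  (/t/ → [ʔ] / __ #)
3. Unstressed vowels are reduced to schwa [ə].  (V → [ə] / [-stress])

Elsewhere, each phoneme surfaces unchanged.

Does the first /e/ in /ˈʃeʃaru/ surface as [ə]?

No

/e/ — between /ʃ/ and /ʃ/; rule 3 does not apply here → [e].
The actual realization is [e], not [ə].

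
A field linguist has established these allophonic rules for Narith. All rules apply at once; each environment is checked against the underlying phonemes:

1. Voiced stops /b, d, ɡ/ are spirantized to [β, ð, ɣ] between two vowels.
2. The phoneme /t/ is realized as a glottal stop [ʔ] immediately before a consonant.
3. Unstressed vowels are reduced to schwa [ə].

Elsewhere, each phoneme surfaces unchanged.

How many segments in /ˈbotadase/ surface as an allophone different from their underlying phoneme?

4

Segments that undergo a rule: /a/ → [ə] (rule 3); /d/ → [ð] (rule 1); /a/ → [ə] (rule 3); /e/ → [ə] (rule 3).
All other segments surface unchanged.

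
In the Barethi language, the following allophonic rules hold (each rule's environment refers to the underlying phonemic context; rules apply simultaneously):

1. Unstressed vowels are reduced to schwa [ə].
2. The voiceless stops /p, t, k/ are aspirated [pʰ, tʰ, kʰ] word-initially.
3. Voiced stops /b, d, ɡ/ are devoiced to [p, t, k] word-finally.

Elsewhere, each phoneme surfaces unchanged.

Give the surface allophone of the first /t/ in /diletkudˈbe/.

[t]

/t/ (between /e/ and /k/) is in the target of rule 2 but the environment (word-initially) is not met → [t].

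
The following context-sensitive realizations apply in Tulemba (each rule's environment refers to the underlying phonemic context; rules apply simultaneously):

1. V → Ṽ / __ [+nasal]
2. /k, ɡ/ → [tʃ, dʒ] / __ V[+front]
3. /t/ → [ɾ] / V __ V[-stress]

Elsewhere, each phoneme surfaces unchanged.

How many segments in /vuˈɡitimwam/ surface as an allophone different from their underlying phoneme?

Segments that undergo a rule: /ɡ/ → [dʒ] (rule 2); /t/ → [ɾ] (rule 3); /i/ → [ĩ] (rule 1); /a/ → [ã] (rule 1).
All other segments surface unchanged.

4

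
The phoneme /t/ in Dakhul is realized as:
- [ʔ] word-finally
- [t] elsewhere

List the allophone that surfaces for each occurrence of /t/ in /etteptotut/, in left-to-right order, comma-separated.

[t], [t], [t], [t], [ʔ]

Occurrence 1 (position 2): no conditioning environment matches → elsewhere allophone [t].
Occurrence 2 (position 3): no conditioning environment matches → elsewhere allophone [t].
Occurrence 3 (position 6): no conditioning environment matches → elsewhere allophone [t].
Occurrence 4 (position 8): no conditioning environment matches → elsewhere allophone [t].
Occurrence 5 (position 10): word-finally → [ʔ].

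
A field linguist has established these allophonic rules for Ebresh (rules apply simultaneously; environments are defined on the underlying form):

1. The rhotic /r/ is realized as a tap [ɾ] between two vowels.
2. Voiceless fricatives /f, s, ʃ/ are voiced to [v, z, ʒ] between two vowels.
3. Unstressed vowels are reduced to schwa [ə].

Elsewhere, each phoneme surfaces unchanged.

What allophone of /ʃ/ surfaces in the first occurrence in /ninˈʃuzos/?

[ʃ]

/ʃ/ (between /n/ and /u/): rule 2 targets it, but not between two vowels → unchanged [ʃ].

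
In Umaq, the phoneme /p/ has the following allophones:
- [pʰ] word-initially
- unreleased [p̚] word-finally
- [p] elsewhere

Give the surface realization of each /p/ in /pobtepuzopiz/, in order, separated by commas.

[pʰ], [p], [p]

Occurrence 1 (position 1): word-initially → [pʰ].
Occurrence 2 (position 6): no conditioning environment matches → elsewhere allophone [p].
Occurrence 3 (position 10): no conditioning environment matches → elsewhere allophone [p].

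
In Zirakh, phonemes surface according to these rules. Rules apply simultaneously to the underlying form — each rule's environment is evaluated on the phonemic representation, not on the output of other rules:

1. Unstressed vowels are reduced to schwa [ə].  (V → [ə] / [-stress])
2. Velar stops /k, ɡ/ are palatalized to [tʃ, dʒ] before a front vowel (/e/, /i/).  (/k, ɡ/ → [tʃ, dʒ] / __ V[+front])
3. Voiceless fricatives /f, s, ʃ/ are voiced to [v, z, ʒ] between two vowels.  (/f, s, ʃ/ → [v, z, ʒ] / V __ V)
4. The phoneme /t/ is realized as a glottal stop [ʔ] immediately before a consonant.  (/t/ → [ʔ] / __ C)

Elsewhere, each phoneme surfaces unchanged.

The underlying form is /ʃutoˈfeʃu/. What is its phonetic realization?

/ʃ/ (word-initial) is in the target of rule 3 but the environment (between two vowels) is not met → [ʃ].
/u/ (between /ʃ/ and /t/) occurs in an unstressed syllable → [ə] by rule 1.
/t/ — between /u/ and /o/; rule 4 does not apply here → [t].
/o/ — between /t/ and /f/, in an unstressed syllable — surfaces as [ə] (rule 1).
/f/ meets the environment for rule 3 (between two vowels) → [v].
/e/ (between /f/ and /ʃ/): rule 1 targets it, but not in an unstressed syllable → unchanged [e].
/ʃ/ — between /e/ and /u/, between two vowels — surfaces as [ʒ] (rule 3).
/u/ (word-final) occurs in an unstressed syllable → [ə] by rule 1.

[ʃətəˈveʒə]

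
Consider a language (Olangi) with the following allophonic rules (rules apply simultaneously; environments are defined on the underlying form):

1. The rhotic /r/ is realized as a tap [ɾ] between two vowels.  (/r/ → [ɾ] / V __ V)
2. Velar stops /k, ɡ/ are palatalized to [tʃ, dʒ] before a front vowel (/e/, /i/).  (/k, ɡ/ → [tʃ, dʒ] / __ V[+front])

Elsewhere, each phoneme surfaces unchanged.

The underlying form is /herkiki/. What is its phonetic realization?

/h/ (word-initial) is unaffected → [h].
/e/ stays [e].
/r/ — between /e/ and /k/; rule 1 does not apply here → [r].
Rule 2 applies to /k/ (between /r/ and /i/: before a front vowel) → [tʃ].
/i/ (between /k/ and /k/): no rule targets it → [i].
Rule 2 applies to /k/ (between /i/ and /i/: before a front vowel) → [tʃ].
/i/ (word-final) is unaffected → [i].

[hertʃitʃi]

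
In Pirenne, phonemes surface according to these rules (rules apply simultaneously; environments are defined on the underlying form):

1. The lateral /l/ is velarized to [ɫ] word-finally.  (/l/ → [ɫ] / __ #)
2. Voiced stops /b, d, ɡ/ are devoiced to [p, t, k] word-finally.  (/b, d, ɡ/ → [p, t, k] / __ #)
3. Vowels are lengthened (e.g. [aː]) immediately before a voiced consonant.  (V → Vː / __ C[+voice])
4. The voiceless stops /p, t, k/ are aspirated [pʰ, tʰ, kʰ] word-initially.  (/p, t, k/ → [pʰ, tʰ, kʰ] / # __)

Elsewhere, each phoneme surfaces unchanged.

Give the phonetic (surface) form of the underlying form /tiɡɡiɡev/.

/t/ (word-initial) occurs word-initially → [tʰ] by rule 4.
/i/ (between /t/ and /ɡ/): before a voiced consonant, so rule 3 applies → [iː].
/ɡ/ (between /i/ and /ɡ/) is in the target of rule 2 but the environment (word-finally) is not met → [ɡ].
/ɡ/ (between /ɡ/ and /i/) fails the environment for rule 2, so it stays [ɡ].
/i/ — between /ɡ/ and /ɡ/, before a voiced consonant — surfaces as [iː] (rule 3).
/ɡ/ (between /i/ and /e/) fails the environment for rule 2, so it stays [ɡ].
/e/ — between /ɡ/ and /v/, before a voiced consonant — surfaces as [eː] (rule 3).

[tʰiːɡɡiːɡeːv]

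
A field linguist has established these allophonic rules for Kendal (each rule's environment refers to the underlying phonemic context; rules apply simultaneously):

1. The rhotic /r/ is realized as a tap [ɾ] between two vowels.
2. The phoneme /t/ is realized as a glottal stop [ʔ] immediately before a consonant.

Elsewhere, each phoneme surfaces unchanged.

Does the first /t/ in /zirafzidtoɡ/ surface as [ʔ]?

/t/ — between /d/ and /o/; rule 2 does not apply here → [t].
The actual realization is [t], not [ʔ].

No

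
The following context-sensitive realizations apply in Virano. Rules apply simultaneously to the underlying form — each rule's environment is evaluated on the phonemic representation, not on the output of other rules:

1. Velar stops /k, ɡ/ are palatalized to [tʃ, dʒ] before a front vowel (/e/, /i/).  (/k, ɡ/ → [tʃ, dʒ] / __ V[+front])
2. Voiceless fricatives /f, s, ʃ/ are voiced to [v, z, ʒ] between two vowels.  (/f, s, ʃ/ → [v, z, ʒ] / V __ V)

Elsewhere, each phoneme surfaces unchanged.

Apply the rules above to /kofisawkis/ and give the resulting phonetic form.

[kovizawtʃis]

/k/ (word-initial) fails the environment for rule 1, so it stays [k].
/o/ (between /k/ and /f/) is unaffected → [o].
/f/ — between /o/ and /i/, between two vowels — surfaces as [v] (rule 2).
/i/ (between /f/ and /s/): no rule targets it → [i].
/s/ meets the environment for rule 2 (between two vowels) → [z].
/a/ — not in any rule's target class → [a].
/w/ — not in any rule's target class → [w].
/k/ (between /w/ and /i/) occurs before a front vowel → [tʃ] by rule 1.
/i/ (between /k/ and /s/) is unaffected → [i].
/s/ — word-final; rule 2 does not apply here → [s].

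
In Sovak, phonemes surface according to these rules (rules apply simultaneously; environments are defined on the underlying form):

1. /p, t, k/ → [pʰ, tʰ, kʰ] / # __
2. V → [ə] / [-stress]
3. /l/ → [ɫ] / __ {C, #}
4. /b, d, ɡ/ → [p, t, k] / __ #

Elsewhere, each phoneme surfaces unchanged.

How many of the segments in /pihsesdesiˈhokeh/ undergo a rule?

6

Segments that undergo a rule: /p/ → [pʰ] (rule 1); /i/ → [ə] (rule 2); /e/ → [ə] (rule 2); /e/ → [ə] (rule 2); /i/ → [ə] (rule 2); /e/ → [ə] (rule 2).
All other segments surface unchanged.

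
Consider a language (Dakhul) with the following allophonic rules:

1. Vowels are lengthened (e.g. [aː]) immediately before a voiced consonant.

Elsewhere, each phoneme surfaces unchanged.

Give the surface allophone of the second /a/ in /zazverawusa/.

[aː]

/a/ (between /r/ and /w/): before a voiced consonant, so rule 1 applies → [aː].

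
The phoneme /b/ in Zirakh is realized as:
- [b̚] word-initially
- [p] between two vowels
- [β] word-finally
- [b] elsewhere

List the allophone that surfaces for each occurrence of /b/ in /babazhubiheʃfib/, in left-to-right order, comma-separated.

Occurrence 1 (position 1): word-initially → [b̚].
Occurrence 2 (position 3): between two vowels → [p].
Occurrence 3 (position 8): between two vowels → [p].
Occurrence 4 (position 15): word-finally → [β].

[b̚], [p], [p], [β]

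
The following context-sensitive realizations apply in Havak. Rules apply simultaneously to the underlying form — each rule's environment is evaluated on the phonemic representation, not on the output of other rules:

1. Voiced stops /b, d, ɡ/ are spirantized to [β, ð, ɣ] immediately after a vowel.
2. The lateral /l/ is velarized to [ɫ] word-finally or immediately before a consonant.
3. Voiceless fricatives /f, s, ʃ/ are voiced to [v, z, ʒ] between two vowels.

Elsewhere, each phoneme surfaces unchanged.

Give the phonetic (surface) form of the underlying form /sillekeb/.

[siɫlekeβ]

/s/ — word-initial; rule 3 does not apply here → [s].
/i/ — not in any rule's target class → [i].
/l/ meets the environment for rule 2 (word-finally or immediately before a consonant) → [ɫ].
/l/ (between /l/ and /e/) fails the environment for rule 2, so it stays [l].
/e/ (between /l/ and /k/): no rule targets it → [e].
/k/ (between /e/ and /e/): no rule targets it → [k].
/e/ stays [e].
/b/ — word-final, immediately after a vowel — surfaces as [β] (rule 1).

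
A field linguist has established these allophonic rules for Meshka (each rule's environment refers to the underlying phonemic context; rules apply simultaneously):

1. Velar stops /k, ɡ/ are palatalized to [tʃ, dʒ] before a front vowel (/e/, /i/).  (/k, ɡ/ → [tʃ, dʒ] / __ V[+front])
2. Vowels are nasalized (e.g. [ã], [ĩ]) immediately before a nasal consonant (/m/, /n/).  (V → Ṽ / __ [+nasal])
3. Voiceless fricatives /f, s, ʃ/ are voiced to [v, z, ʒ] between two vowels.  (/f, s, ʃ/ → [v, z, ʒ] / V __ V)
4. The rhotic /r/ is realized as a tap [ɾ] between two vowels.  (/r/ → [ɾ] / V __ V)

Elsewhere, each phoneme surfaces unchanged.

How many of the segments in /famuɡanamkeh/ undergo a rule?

Segments that undergo a rule: /a/ → [ã] (rule 2); /a/ → [ã] (rule 2); /a/ → [ã] (rule 2); /k/ → [tʃ] (rule 1).
All other segments surface unchanged.

4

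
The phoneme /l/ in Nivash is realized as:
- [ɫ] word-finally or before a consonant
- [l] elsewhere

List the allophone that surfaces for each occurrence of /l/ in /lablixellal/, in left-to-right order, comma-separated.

[l], [l], [ɫ], [l], [ɫ]

Occurrence 1 (position 1): no conditioning environment matches → elsewhere allophone [l].
Occurrence 2 (position 4): no conditioning environment matches → elsewhere allophone [l].
Occurrence 3 (position 8): word-finally or before a consonant → [ɫ].
Occurrence 4 (position 9): no conditioning environment matches → elsewhere allophone [l].
Occurrence 5 (position 11): word-finally or before a consonant → [ɫ].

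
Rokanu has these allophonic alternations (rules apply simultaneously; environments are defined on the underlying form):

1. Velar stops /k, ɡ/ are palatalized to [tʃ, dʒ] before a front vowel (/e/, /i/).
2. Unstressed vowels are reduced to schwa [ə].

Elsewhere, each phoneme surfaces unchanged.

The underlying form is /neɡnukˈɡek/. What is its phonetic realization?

[nəɡnəkˈdʒek]

/n/ stays [n].
/e/ (between /n/ and /ɡ/) occurs in an unstressed syllable → [ə] by rule 2.
/ɡ/ — between /e/ and /n/; rule 1 does not apply here → [ɡ].
/n/ (between /ɡ/ and /u/): no rule targets it → [n].
/u/ (between /n/ and /k/) occurs in an unstressed syllable → [ə] by rule 2.
/k/ (between /u/ and /ɡ/) is in the target of rule 1 but the environment (before a front vowel) is not met → [k].
/ɡ/ — between /k/ and /e/, before a front vowel — surfaces as [dʒ] (rule 1).
/e/ — between /ɡ/ and /k/; rule 2 does not apply here → [e].
/k/ (word-final): rule 1 targets it, but not before a front vowel → unchanged [k].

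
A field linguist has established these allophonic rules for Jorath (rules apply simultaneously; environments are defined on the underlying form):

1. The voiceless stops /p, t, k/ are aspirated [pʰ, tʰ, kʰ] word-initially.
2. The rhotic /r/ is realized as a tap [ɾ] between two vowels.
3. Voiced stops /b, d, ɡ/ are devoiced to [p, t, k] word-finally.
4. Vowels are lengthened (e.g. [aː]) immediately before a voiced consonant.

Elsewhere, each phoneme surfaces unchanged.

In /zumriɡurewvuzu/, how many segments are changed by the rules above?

6

Segments that undergo a rule: /u/ → [uː] (rule 4); /i/ → [iː] (rule 4); /u/ → [uː] (rule 4); /r/ → [ɾ] (rule 2); /e/ → [eː] (rule 4); /u/ → [uː] (rule 4).
All other segments surface unchanged.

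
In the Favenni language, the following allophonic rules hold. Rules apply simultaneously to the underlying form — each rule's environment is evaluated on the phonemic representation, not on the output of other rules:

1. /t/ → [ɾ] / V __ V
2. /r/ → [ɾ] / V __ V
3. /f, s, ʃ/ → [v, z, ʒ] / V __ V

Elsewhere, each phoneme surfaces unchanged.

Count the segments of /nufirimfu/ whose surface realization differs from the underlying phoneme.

Segments that undergo a rule: /f/ → [v] (rule 3); /r/ → [ɾ] (rule 2).
All other segments surface unchanged.

2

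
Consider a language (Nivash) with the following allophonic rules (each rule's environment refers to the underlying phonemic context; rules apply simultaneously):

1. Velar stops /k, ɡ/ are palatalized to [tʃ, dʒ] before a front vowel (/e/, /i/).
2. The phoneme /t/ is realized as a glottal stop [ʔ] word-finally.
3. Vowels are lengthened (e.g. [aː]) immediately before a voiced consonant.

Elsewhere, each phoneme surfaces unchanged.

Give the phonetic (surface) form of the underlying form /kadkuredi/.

[kaːdkuːreːdi]

/k/ (word-initial): rule 1 targets it, but not before a front vowel → unchanged [k].
/a/ meets the environment for rule 3 (before a voiced consonant) → [aː].
/d/ (between /a/ and /k/): no rule targets it → [d].
/k/ — between /d/ and /u/; rule 1 does not apply here → [k].
/u/ — between /k/ and /r/, before a voiced consonant — surfaces as [uː] (rule 3).
/r/ (between /u/ and /e/): no rule targets it → [r].
Rule 3 applies to /e/ (between /r/ and /d/: before a voiced consonant) → [eː].
/d/ (between /e/ and /i/) is unaffected → [d].
/i/ (word-final): rule 3 targets it, but not before a voiced consonant → unchanged [i].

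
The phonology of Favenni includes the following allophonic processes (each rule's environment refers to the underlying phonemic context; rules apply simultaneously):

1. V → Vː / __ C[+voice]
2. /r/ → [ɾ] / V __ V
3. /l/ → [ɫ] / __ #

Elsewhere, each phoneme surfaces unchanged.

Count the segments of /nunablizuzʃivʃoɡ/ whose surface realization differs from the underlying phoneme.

6

Segments that undergo a rule: /u/ → [uː] (rule 1); /a/ → [aː] (rule 1); /i/ → [iː] (rule 1); /u/ → [uː] (rule 1); /i/ → [iː] (rule 1); /o/ → [oː] (rule 1).
All other segments surface unchanged.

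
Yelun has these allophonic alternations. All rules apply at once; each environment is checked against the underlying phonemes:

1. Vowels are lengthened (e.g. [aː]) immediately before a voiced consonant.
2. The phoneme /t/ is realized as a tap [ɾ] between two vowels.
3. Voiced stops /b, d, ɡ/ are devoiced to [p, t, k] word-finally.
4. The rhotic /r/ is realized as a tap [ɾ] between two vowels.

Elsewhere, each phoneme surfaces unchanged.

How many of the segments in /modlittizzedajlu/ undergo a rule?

4

Segments that undergo a rule: /o/ → [oː] (rule 1); /i/ → [iː] (rule 1); /e/ → [eː] (rule 1); /a/ → [aː] (rule 1).
All other segments surface unchanged.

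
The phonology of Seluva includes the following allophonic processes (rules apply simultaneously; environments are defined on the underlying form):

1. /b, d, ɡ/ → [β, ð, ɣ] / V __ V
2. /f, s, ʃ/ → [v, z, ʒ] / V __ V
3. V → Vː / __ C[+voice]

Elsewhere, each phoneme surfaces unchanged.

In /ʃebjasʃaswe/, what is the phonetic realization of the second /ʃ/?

[ʃ]

/ʃ/ — between /s/ and /a/; rule 2 does not apply here → [ʃ].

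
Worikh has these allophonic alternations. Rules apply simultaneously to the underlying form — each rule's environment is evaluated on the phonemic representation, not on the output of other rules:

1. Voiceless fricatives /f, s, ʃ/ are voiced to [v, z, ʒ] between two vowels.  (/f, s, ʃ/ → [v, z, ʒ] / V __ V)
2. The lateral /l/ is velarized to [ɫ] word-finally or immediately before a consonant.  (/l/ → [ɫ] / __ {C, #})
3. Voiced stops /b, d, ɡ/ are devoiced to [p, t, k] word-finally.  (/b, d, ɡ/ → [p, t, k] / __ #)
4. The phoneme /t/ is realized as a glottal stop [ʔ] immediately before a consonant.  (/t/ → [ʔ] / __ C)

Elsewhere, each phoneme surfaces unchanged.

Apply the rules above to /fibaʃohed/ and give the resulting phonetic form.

/f/ (word-initial): rule 1 targets it, but not between two vowels → unchanged [f].
/b/ (between /i/ and /a/): rule 3 targets it, but not word-finally → unchanged [b].
/ʃ/ meets the environment for rule 1 (between two vowels) → [ʒ].
/d/ (word-final) occurs word-finally → [t] by rule 3.

[fibaʒohet]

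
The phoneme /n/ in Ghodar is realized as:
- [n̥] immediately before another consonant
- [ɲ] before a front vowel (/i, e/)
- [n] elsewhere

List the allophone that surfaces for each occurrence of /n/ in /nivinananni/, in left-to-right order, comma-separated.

[ɲ], [n], [n], [n̥], [ɲ]

Occurrence 1 (position 1): before a front vowel (/i, e/) → [ɲ].
Occurrence 2 (position 5): no conditioning environment matches → elsewhere allophone [n].
Occurrence 3 (position 7): no conditioning environment matches → elsewhere allophone [n].
Occurrence 4 (position 9): immediately before another consonant → [n̥].
Occurrence 5 (position 10): before a front vowel (/i, e/) → [ɲ].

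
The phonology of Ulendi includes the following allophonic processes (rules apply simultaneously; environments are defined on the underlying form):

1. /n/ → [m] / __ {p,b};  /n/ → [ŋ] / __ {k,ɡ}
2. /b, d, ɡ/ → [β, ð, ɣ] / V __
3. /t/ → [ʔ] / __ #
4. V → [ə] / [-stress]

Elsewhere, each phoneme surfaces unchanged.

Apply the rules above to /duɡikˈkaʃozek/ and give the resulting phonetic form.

/d/ — word-initial; rule 2 does not apply here → [d].
Rule 4 applies to /u/ (between /d/ and /ɡ/: in an unstressed syllable) → [ə].
/ɡ/ — between /u/ and /i/, immediately after a vowel — surfaces as [ɣ] (rule 2).
/i/ meets the environment for rule 4 (in an unstressed syllable) → [ə].
/k/ — not in any rule's target class → [k].
/k/ stays [k].
/a/ (between /k/ and /ʃ/) fails the environment for rule 4, so it stays [a].
/ʃ/ — not in any rule's target class → [ʃ].
/o/ (between /ʃ/ and /z/) occurs in an unstressed syllable → [ə] by rule 4.
/z/ (between /o/ and /e/) is unaffected → [z].
/e/ (between /z/ and /k/) occurs in an unstressed syllable → [ə] by rule 4.
/k/ (word-final) is unaffected → [k].

[dəɣəkˈkaʃəzək]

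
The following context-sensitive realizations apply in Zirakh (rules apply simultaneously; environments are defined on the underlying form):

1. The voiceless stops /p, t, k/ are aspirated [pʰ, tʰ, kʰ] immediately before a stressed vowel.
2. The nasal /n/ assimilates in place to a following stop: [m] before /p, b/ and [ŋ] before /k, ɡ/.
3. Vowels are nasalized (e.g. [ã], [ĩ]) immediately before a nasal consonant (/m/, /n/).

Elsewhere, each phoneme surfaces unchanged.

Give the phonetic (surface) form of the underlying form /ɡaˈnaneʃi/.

/ɡ/ — not in any rule's target class → [ɡ].
/a/ (between /ɡ/ and /n/) occurs before a nasal consonant → [ã] by rule 3.
/n/ (between /a/ and /a/): rule 2 targets it, but not before a labial or velar stop → unchanged [n].
/a/ (between /n/ and /n/): before a nasal consonant, so rule 3 applies → [ã].
/n/ — between /a/ and /e/; rule 2 does not apply here → [n].
/e/ — between /n/ and /ʃ/; rule 3 does not apply here → [e].
/ʃ/ (between /e/ and /i/) is unaffected → [ʃ].
/i/ — word-final; rule 3 does not apply here → [i].

[ɡãˈnãneʃi]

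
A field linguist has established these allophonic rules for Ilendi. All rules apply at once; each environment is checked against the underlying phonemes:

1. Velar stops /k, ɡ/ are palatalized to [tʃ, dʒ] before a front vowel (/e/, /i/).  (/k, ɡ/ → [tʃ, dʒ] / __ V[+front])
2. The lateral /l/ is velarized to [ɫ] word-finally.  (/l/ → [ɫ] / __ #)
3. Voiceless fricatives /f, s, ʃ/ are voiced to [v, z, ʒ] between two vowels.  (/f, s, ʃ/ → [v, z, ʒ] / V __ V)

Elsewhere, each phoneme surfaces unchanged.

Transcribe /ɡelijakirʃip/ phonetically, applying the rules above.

[dʒelijatʃirʃip]

/ɡ/ meets the environment for rule 1 (before a front vowel) → [dʒ].
/l/ — between /e/ and /i/; rule 2 does not apply here → [l].
/k/ meets the environment for rule 1 (before a front vowel) → [tʃ].
/ʃ/ (between /r/ and /i/) fails the environment for rule 3, so it stays [ʃ].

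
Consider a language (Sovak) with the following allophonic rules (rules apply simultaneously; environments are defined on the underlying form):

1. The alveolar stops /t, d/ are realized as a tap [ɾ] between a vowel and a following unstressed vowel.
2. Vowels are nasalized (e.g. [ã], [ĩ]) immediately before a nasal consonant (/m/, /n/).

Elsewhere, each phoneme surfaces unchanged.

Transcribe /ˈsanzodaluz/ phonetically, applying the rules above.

[ˈsãnzoɾaluz]

/s/ stays [s].
/a/ — between /s/ and /n/, before a nasal consonant — surfaces as [ã] (rule 2).
/n/ (between /a/ and /z/): no rule targets it → [n].
/z/ — not in any rule's target class → [z].
/o/ (between /z/ and /d/) is in the target of rule 2 but the environment (before a nasal consonant) is not met → [o].
/d/ — between /o/ and /a/, between a vowel and a following unstressed vowel — surfaces as [ɾ] (rule 1).
/a/ (between /d/ and /l/) fails the environment for rule 2, so it stays [a].
/l/ (between /a/ and /u/): no rule targets it → [l].
/u/ (between /l/ and /z/) fails the environment for rule 2, so it stays [u].
/z/ — not in any rule's target class → [z].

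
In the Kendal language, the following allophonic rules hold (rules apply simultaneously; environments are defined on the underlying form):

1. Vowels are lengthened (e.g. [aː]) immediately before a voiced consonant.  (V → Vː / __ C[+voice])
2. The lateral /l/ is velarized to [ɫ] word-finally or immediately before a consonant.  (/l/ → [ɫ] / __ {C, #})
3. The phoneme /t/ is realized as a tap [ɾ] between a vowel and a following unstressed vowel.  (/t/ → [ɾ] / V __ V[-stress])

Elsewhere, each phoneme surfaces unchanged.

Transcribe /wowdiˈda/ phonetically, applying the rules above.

/w/ (word-initial) is unaffected → [w].
/o/ (between /w/ and /w/) occurs before a voiced consonant → [oː] by rule 1.
/w/ (between /o/ and /d/): no rule targets it → [w].
/d/ stays [d].
Rule 1 applies to /i/ (between /d/ and /d/: before a voiced consonant) → [iː].
/d/ (between /i/ and /a/) is unaffected → [d].
/a/ (word-final) is in the target of rule 1 but the environment (before a voiced consonant) is not met → [a].

[woːwdiːˈda]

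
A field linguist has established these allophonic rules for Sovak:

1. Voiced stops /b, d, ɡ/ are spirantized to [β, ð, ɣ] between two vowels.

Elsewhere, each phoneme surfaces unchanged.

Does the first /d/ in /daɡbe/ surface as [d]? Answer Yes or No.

Yes

/d/ (word-initial) is in the target of rule 1 but the environment (between two vowels) is not met → [d].
The actual realization is [d], which matches [d].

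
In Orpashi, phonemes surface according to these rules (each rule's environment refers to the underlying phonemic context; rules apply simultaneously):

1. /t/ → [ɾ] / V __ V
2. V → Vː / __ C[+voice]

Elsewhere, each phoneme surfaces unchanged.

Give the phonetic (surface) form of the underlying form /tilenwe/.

[tiːleːnwe]

/t/ (word-initial) fails the environment for rule 1, so it stays [t].
/i/ meets the environment for rule 2 (before a voiced consonant) → [iː].
/e/ (between /l/ and /n/) occurs before a voiced consonant → [eː] by rule 2.
/e/ (word-final) is in the target of rule 2 but the environment (before a voiced consonant) is not met → [e].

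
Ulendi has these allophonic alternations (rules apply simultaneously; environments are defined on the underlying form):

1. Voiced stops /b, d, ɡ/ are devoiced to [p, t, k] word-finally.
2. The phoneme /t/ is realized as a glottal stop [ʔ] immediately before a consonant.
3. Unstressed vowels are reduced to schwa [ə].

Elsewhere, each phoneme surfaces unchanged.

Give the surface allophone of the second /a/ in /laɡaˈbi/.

Rule 3 applies to /a/ (between /ɡ/ and /b/: in an unstressed syllable) → [ə].

[ə]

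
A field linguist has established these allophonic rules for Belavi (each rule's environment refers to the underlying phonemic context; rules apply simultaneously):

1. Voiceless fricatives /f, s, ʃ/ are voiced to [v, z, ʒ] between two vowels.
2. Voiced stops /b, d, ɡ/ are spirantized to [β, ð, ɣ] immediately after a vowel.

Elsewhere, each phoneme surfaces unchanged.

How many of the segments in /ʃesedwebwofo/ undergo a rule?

4

Segments that undergo a rule: /s/ → [z] (rule 1); /d/ → [ð] (rule 2); /b/ → [β] (rule 2); /f/ → [v] (rule 1).
All other segments surface unchanged.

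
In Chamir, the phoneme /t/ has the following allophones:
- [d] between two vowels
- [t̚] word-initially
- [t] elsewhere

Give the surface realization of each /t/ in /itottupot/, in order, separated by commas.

[d], [t], [t], [t]

Occurrence 1 (position 2): between two vowels → [d].
Occurrence 2 (position 4): no conditioning environment matches → elsewhere allophone [t].
Occurrence 3 (position 5): no conditioning environment matches → elsewhere allophone [t].
Occurrence 4 (position 9): no conditioning environment matches → elsewhere allophone [t].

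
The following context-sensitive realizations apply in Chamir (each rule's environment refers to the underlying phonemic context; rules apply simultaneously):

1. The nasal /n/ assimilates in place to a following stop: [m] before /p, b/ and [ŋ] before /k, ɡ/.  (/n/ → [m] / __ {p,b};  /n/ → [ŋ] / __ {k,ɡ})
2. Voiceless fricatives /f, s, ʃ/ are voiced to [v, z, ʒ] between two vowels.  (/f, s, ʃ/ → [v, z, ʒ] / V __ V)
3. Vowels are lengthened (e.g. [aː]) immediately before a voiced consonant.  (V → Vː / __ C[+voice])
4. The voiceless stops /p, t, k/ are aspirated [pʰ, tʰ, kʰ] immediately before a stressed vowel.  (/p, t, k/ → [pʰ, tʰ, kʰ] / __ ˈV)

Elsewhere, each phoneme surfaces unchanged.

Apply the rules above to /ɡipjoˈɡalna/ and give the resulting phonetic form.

[ɡipjoːˈɡaːlna]

/ɡ/ — not in any rule's target class → [ɡ].
/i/ (between /ɡ/ and /p/): rule 3 targets it, but not before a voiced consonant → unchanged [i].
/p/ (between /i/ and /j/) is in the target of rule 4 but the environment (immediately before a stressed vowel) is not met → [p].
/j/ (between /p/ and /o/) is unaffected → [j].
/o/ meets the environment for rule 3 (before a voiced consonant) → [oː].
/ɡ/ stays [ɡ].
Rule 3 applies to /a/ (between /ɡ/ and /l/: before a voiced consonant) → [aː].
/l/ (between /a/ and /n/): no rule targets it → [l].
/n/ — between /l/ and /a/; rule 1 does not apply here → [n].
/a/ (word-final) fails the environment for rule 3, so it stays [a].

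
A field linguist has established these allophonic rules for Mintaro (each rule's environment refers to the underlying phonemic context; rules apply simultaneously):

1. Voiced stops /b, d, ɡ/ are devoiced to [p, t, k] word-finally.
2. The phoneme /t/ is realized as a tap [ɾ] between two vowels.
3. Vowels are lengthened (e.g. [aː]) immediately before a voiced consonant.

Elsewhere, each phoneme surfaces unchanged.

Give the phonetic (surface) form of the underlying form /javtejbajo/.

/a/ (between /j/ and /v/): before a voiced consonant, so rule 3 applies → [aː].
/t/ (between /v/ and /e/): rule 2 targets it, but not between two vowels → unchanged [t].
Rule 3 applies to /e/ (between /t/ and /j/: before a voiced consonant) → [eː].
/b/ (between /j/ and /a/) is in the target of rule 1 but the environment (word-finally) is not met → [b].
/a/ (between /b/ and /j/) occurs before a voiced consonant → [aː] by rule 3.
/o/ (word-final): rule 3 targets it, but not before a voiced consonant → unchanged [o].

[jaːvteːjbaːjo]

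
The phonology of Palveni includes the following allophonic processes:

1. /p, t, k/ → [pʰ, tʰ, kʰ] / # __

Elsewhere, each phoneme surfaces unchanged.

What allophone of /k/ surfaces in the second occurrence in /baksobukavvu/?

/k/ (between /u/ and /a/): rule 1 targets it, but not word-initially → unchanged [k].

[k]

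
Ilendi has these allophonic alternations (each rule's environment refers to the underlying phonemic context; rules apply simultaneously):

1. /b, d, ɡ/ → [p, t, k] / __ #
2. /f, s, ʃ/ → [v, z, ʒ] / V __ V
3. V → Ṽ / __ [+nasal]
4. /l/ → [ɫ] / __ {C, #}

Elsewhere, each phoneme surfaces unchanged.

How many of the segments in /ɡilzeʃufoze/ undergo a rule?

3

Segments that undergo a rule: /l/ → [ɫ] (rule 4); /ʃ/ → [ʒ] (rule 2); /f/ → [v] (rule 2).
All other segments surface unchanged.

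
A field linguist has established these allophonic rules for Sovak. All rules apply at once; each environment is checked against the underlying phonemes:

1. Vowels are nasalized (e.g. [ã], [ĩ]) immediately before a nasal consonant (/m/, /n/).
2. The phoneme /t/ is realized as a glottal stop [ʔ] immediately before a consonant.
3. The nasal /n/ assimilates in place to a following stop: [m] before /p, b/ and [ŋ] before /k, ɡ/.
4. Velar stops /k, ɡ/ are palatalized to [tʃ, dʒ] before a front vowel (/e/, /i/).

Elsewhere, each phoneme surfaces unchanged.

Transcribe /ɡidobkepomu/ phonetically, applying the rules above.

[dʒidobtʃepõmu]

/ɡ/ meets the environment for rule 4 (before a front vowel) → [dʒ].
/i/ (between /ɡ/ and /d/) is in the target of rule 1 but the environment (before a nasal consonant) is not met → [i].
/o/ (between /d/ and /b/) is in the target of rule 1 but the environment (before a nasal consonant) is not met → [o].
/k/ meets the environment for rule 4 (before a front vowel) → [tʃ].
/e/ (between /k/ and /p/) fails the environment for rule 1, so it stays [e].
/o/ — between /p/ and /m/, before a nasal consonant — surfaces as [õ] (rule 1).
/u/ (word-final) fails the environment for rule 1, so it stays [u].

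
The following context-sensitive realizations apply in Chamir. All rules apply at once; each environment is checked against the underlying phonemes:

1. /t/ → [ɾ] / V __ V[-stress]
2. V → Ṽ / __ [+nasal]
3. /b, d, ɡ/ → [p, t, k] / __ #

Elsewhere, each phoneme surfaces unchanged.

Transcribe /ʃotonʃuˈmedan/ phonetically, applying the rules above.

[ʃoɾõnʃũˈmedãn]

/ʃ/ (word-initial): no rule targets it → [ʃ].
/o/ — between /ʃ/ and /t/; rule 2 does not apply here → [o].
/t/ (between /o/ and /o/): between a vowel and a following unstressed vowel, so rule 1 applies → [ɾ].
/o/ (between /t/ and /n/): before a nasal consonant, so rule 2 applies → [õ].
/n/ (between /o/ and /ʃ/): no rule targets it → [n].
/ʃ/ — not in any rule's target class → [ʃ].
/u/ (between /ʃ/ and /m/): before a nasal consonant, so rule 2 applies → [ũ].
/m/ stays [m].
/e/ — between /m/ and /d/; rule 2 does not apply here → [e].
/d/ (between /e/ and /a/): rule 3 targets it, but not word-finally → unchanged [d].
/a/ (between /d/ and /n/) occurs before a nasal consonant → [ã] by rule 2.
/n/ (word-final) is unaffected → [n].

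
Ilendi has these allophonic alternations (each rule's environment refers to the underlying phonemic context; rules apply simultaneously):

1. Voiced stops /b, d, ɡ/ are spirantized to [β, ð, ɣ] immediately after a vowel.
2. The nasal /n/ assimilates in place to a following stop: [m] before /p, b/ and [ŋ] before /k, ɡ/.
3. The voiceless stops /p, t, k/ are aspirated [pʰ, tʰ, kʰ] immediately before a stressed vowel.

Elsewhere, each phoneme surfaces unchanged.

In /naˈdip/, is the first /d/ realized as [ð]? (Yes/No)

Yes

/d/ meets the environment for rule 1 (immediately after a vowel) → [ð].
The actual realization is [ð], which matches [ð].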